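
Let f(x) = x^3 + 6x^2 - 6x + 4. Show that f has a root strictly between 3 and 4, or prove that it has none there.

f has no root in that interval.

The endpoint values f(3) = 67 and f(4) = 140 are both positive. Claim: f(x) > 0 for every x in (3, 4).
Shift to the endpoint 3: with x = 3 + u (0 < u < 1), one computes f(3 + u) = u^3 + 15u^2 + 57u + 67.
The nonzero coefficients here are all positive, so for u > 0 every term is positive (or zero), and the constant term 67 is strictly positive.
So f is strictly positive on (3, 4); no root exists in the interval.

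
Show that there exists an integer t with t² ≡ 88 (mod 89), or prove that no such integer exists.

t = 55

t = 55 works: 55² = 3025, and 3025 − 88 = 2937 = 33·89.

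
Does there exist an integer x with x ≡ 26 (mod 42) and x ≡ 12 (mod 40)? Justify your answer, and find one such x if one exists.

x = 572

The moduli are not coprime: gcd(42, 40) = 2. Compatibility requires 2 ∣ (12 − 26) = -14, which holds, so solutions exist.
Put x = 26 + 42t, so we need 42t ≡ 26 (mod 40), equivalently (divide by 2) 21t ≡ 13 (mod 20).
21 ≡ 1 (mod 20), so this reads 1t ≡ 13 (mod 20). So t ≡ 13 (mod 20).
Then x = 26 + 42·13 = 572.
Check: 572 mod 42 = 26, 572 mod 40 = 12. ✓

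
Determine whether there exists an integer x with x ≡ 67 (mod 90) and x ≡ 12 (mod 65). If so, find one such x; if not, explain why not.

x = 337

gcd(90, 65) = 5. A simultaneous solution exists iff 67 ≡ 12 (mod 5); here 67 mod 5 = 2 = 12 mod 5, so it does.
Step through x = 67, 67 + 90, 67 + 2·90, …: the values 67, 157, 247, 337 reduce mod 65 to 2, 27, 52, 12. The value 337 hits 12.
Check: 337 mod 90 = 67, 337 mod 65 = 12. ✓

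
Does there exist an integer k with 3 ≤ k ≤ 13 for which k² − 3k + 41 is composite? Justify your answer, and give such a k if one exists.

k = 11

At k = 11: 11² − 3·11 + 41 = 129 = 3·43, which is composite.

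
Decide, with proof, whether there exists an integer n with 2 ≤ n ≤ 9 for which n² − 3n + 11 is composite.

At n = 5: 5² − 3·5 + 11 = 21 = 3·7, which is composite.

n = 5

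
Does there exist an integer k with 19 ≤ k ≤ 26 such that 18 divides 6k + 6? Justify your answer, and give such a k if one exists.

Try k = 20: 6·20 + 6 = 126 = 7·18, which is divisible by 18.

k = 20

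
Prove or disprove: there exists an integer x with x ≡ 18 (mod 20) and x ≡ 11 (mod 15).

Reduce both congruences modulo 5, which divides 20 and 15: they say x ≡ 18 (mod 5) and x ≡ 11 (mod 5).
But 18 mod 5 = 3 while 11 mod 5 = 1, a contradiction.
Therefore no such x exists.

There is no such integer.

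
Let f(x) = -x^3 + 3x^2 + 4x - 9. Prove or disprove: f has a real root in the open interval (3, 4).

f(3) = 3 and f(4) = -9, which have opposite signs.
As a polynomial, f is continuous on every closed interval.
By the Intermediate Value Theorem, f takes the value 0 somewhere in the open interval.

Such a root exists.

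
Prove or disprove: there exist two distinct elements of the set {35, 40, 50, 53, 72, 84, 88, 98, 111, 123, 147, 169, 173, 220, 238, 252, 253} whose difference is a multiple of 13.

The pair (40, 53) works.

Reduce each element mod 13: 35↦9, 40↦1, 50↦11, 53↦1, 72↦7, 84↦6, 88↦10, 98↦7, 111↦7, 123↦6, 147↦4, 169↦0, 173↦4, 220↦12, 238↦4, 252↦5, 253↦6. The residue 1 repeats (at 40 and 53), and 53 − 40 = 13 = 1·13.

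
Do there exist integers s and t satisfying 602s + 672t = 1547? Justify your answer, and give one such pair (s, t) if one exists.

There are no such integers.

Both 602 and 672 are divisible by gcd(602, 672) = 14, hence so is any combination 602s + 672t.
But 1547 = 14·110 + 7, so 14 ∤ 1547.
So the equation is unsolvable over ℤ.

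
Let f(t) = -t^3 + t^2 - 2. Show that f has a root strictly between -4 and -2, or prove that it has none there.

No such root exists.

f(-4) = 78 and f(-2) = 10, both positive, so a sign-change argument is unavailable; we show f keeps this sign on the whole interval.
Shift to the endpoint -2: with t = -2 − u (0 < u < 2), one computes f(-2 − u) = u^3 + 7u^2 + 16u + 10.
The nonzero coefficients here are all positive, so for u > 0 every term is positive (or zero), and the constant term 10 is strictly positive.
Therefore f(t) > 0 throughout (-4, -2), and f has no zero there.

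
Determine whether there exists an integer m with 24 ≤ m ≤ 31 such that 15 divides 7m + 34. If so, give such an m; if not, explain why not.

There is no such integer m in that range.

For m = 24, 25, …, 31 the values of 7m + 34 modulo 15 are 7, 14, 6, 13, 5, 12, 4, 11 respectively.
None is 0, so 15 never divides 7m + 34 on this range.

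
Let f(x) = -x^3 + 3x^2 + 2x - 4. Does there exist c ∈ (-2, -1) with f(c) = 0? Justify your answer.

Such a root exists.

f(-2) = 12 and f(-1) = -2, which have opposite signs.
As a polynomial, f is continuous on every closed interval.
The Intermediate Value Theorem then guarantees some c ∈ (-2, -1) with f(c) = 0.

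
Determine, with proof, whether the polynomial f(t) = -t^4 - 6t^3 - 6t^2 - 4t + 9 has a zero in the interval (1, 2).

No such root exists.

f(1) = -8 and f(2) = -87, both negative, so a sign-change argument is unavailable; we show f keeps this sign on the whole interval.
Substitute t = 1 + u, where 0 < u < 1 on the interval. Expanding, f(1 + u) = -u^4 - 10u^3 - 30u^2 - 38u - 8.
The nonzero coefficients here are all negative, so for u > 0 every term is negative (or zero), and the constant term -8 is strictly negative.
So f is strictly negative on (1, 2); no root exists in the interval.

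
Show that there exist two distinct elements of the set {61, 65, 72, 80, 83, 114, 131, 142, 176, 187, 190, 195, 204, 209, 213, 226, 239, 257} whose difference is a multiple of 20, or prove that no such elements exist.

Reduce each element modulo 20: 61↦1, 65↦5, 72↦12, 80↦0, 83↦3, 114↦14, 131↦11, 142↦2, 176↦16, 187↦7, 190↦10, 195↦15, 204↦4, 209↦9, 213↦13, 226↦6, 239↦19, 257↦17.
All 18 residues are distinct, so no two elements differ by a multiple of 20.

No, no such pair exists.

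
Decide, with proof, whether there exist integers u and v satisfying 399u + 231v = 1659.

u = 3, v = 2

gcd(399, 231) = 21, and 21 divides 1659, so integer solutions exist.
Dividing through by 21 reduces the equation to 19u + 11v = 79.
Dividing repeatedly: 19 = 1·11 + 8, 11 = 1·8 + 3, 8 = 2·3 + 2, 3 = 1·2 + 1, 2 = 2·1 + 0.
Back-substituting, 1 = 3 − 1·2 = 3 − (8 − 2·3) = −8 + 3·3 = −8 + 3·(11 − 1·8) = 3·11 − 4·8 = 3·11 − 4·(19 − 1·11) = −4·19 + 7·11; that is, 19·(-4) + 11·7 = 1.
Multiplying through by 79: u = (-4)·79 = -316, v = 7·79 = 553 is a solution.
Adding 29·11 to u and subtracting 29·19 from v gives the tidier solution (3, 2).
Indeed 399·3 + 231·2 = 1197 + 462 = 1659.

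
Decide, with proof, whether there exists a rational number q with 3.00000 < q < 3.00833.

q = 364/121

Multiplying by 121: 121·3.00000 = 363.00000 and 121·3.00833 = 364.00793, so the integer 364 lies strictly between them.
Hence 364/121 is a rational number with 3.00000 < 364/121 < 3.00833.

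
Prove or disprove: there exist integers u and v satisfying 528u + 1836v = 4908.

Since gcd(528, 1836) = 12 and 4908 = 12·409, Bézout's identity guarantees a solution.
Dividing through by 12 reduces the equation to 44u + 153v = 409.
Euclidean algorithm: 153 = 3·44 + 21, 44 = 2·21 + 2, 21 = 10·2 + 1, 2 = 2·1 + 0.
Unwinding: 1 = 21 − 10·2 = 21 − 10·(44 − 2·21) = −10·44 + 21·21 = −10·44 + 21·(153 − 3·44) = 21·153 − 73·44, i.e. 44·(-73) + 153·21 = 1.
Multiplying through by 409: u = (-73)·409 = -29857, v = 21·409 = 8589 is a solution.
Shifting by a multiple of (153, −44) keeps it a solution: u = -29857 + 196·153 = 131, v = 8589 − 196·44 = -35.
Indeed 528·131 + 1836·(-35) = 69168 − 64260 = 4908.

u = 131, v = -35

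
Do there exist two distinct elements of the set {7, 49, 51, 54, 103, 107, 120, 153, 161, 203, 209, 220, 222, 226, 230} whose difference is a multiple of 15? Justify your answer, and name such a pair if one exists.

No, no such pair exists.

Residues mod 15: 7↦7, 49↦4, 51↦6, 54↦9, 103↦13, 107↦2, 120↦0, 153↦3, 161↦11, 203↦8, 209↦14, 220↦10, 222↦12, 226↦1, 230↦5.
These 15 residues are pairwise different, hence no difference of two elements is divisible by 15.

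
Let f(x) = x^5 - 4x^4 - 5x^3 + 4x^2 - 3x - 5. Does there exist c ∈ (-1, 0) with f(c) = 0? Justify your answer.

f(-1) = 2 and f(0) = -5, which have opposite signs.
As a polynomial, f is continuous on every closed interval.
So by the Intermediate Value Theorem there is a c strictly between -1 and 0 with f(c) = 0.

Yes, f has a root in the interval.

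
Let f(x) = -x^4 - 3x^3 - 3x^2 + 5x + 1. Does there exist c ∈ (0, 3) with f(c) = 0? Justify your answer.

f(0) = 1 and f(3) = -173, which have opposite signs.
Since f is a polynomial it is continuous on [0, 3].
The Intermediate Value Theorem then guarantees some c ∈ (0, 3) with f(c) = 0.

Such a root exists.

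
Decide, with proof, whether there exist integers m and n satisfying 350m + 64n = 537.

There are no such integers.

Any value of 350m + 64n is a multiple of gcd(350, 64) = 2.
However 537 leaves remainder 1 on division by 2.
So the equation is unsolvable over ℤ.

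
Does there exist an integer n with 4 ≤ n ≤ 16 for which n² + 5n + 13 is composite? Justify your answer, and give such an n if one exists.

n = 11

At n = 11: 11² + 5·11 + 13 = 189 = 3·63, which is composite.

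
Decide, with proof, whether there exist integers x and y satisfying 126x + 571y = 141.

x = 341, y = -75

Since gcd(126, 571) = 1, every integer is an integer combination of 126 and 571.
Euclidean algorithm: 571 = 4·126 + 67, 126 = 1·67 + 59, 67 = 1·59 + 8, 59 = 7·8 + 3, 8 = 2·3 + 2, 3 = 1·2 + 1, 2 = 2·1 + 0.
Working back up the chain: 1 = 3 − 1·2 = 3 − (8 − 2·3) = −8 + 3·3 = −8 + 3·(59 − 7·8) = 3·59 − 22·8 = 3·59 − 22·(67 − 1·59) = −22·67 + 25·59 = −22·67 + 25·(126 − 1·67) = 25·126 − 47·67 = 25·126 − 47·(571 − 4·126) = −47·571 + 213·126. So 126·213 + 571·(-47) = 1.
Multiplying through by 141: x = 213·141 = 30033, y = (-47)·141 = -6627 is a solution.
Shifting by a multiple of (571, −126) keeps it a solution: x = 30033 − 52·571 = 341, y = -6627 + 52·126 = -75.
Check: 126·341 + 571·(-75) = 42966 − 42825 = 141. ✓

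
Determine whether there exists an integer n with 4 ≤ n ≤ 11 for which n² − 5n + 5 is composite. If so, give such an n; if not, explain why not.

n = 10

At n = 10: 10² − 5·10 + 5 = 55 = 5·11, which is composite.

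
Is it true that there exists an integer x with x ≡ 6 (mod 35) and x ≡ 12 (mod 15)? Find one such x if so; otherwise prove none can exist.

Both moduli are multiples of 5 = gcd(35, 15), so any solution would satisfy x ≡ 6 and x ≡ 12 modulo 5 simultaneously.
But 6 mod 5 = 1 while 12 mod 5 = 2, a contradiction.
So no integer satisfies both congruences.

No such integer exists.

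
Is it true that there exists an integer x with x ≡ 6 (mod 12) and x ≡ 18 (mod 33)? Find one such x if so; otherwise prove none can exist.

gcd(12, 33) = 3. A simultaneous solution exists iff 6 ≡ 18 (mod 3); here 6 mod 3 = 0 = 18 mod 3, so it does.
The integers ≡ 6 (mod 12) are 6, 18, …; their remainders mod 33 are 6, 18, so x = 18 is the first that is ≡ 18 (mod 33).
Indeed 18 ≡ 6 (mod 12) and 18 ≡ 18 (mod 33).

x = 18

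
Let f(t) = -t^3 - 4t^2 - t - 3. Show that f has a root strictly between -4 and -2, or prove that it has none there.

Yes, f has a root in the interval.

f(-4) = 1 and f(-2) = -9, which have opposite signs.
Since f is a polynomial it is continuous on [-4, -2].
By the Intermediate Value Theorem f must vanish at some point of (-4, -2).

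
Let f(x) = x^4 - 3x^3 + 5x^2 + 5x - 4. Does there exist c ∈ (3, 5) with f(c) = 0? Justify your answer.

No such root exists.

f(3) = 56 and f(5) = 396, both positive, so a sign-change argument is unavailable; we show f keeps this sign on the whole interval.
Shift to the endpoint 3: with x = 3 + u (0 < u < 2), one computes f(3 + u) = u^4 + 9u^3 + 32u^2 + 62u + 56.
The nonzero coefficients here are all positive, so for u > 0 every term is positive (or zero), and the constant term 56 is strictly positive.
Therefore f(x) > 0 throughout (3, 5), and f has no zero there.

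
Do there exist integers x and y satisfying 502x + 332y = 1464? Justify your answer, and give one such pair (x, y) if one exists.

x = 34, y = -47

Every value of 502x + 332y is a multiple of gcd(502, 332) = 2; since 2 ∣ 1464, solutions exist.
Dividing through by 2 reduces the equation to 251x + 166y = 732.
Euclidean algorithm: 251 = 1·166 + 85, 166 = 1·85 + 81, 85 = 1·81 + 4, 81 = 20·4 + 1, 4 = 4·1 + 0.
Back-substituting, 1 = 81 − 20·4 = 81 − 20·(85 − 1·81) = −20·85 + 21·81 = −20·85 + 21·(166 − 1·85) = 21·166 − 41·85 = 21·166 − 41·(251 − 1·166) = −41·251 + 62·166; that is, 251·(-41) + 166·62 = 1.
Multiplying through by 732: x = (-41)·732 = -30012, y = 62·732 = 45384 is a solution.
The general solution is x = -30012 + 166k, y = 45384 − 251k; taking k = 181 gives the smaller pair x = 34, y = -47.
Indeed 502·34 + 332·(-47) = 17068 − 15604 = 1464.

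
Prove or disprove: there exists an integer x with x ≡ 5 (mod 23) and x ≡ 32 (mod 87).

x = 902

The moduli 23 and 87 are coprime, so by the Chinese Remainder Theorem a unique solution modulo 2001 exists.
Write x = 5 + 23t and require 5 + 23t ≡ 32 (mod 87), i.e. 23t ≡ 27 (mod 87).
To invert 23 modulo 87: 87 = 3·23 + 18, 23 = 1·18 + 5, 18 = 3·5 + 3, 5 = 1·3 + 2, 3 = 1·2 + 1, 2 = 2·1 + 0, and unwinding, 1 = 3 − 1·2 = 3 − (5 − 1·3) = −5 + 2·3 = −5 + 2·(18 − 3·5) = 2·18 − 7·5 = 2·18 − 7·(23 − 1·18) = −7·23 + 9·18 = −7·23 + 9·(87 − 3·23) = 9·87 − 34·23. Thus 23⁻¹ ≡ -34 ≡ 53 (mod 87).
Therefore t ≡ 53·27 = 1431 ≡ 39 (mod 87).
Taking t = 39 gives x = 5 + 23·39 = 902.
Indeed 902 ≡ 5 (mod 23) and 902 ≡ 32 (mod 87).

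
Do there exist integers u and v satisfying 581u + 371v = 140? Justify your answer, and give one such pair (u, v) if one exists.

u = 36, v = -56

Every value of 581u + 371v is a multiple of gcd(581, 371) = 7; since 7 ∣ 140, solutions exist.
Dividing through by 7 reduces the equation to 83u + 53v = 20.
Run the Euclidean algorithm on 83 and 53: 83 = 1·53 + 30, 53 = 1·30 + 23, 30 = 1·23 + 7, 23 = 3·7 + 2, 7 = 3·2 + 1, 2 = 2·1 + 0.
Working back up the chain: 1 = 7 − 3·2 = 7 − 3·(23 − 3·7) = −3·23 + 10·7 = −3·23 + 10·(30 − 1·23) = 10·30 − 13·23 = 10·30 − 13·(53 − 1·30) = −13·53 + 23·30 = −13·53 + 23·(83 − 1·53) = 23·83 − 36·53. So 83·23 + 53·(-36) = 1.
Multiplying through by 20: u = 23·20 = 460, v = (-36)·20 = -720 is a solution.
Shifting by a multiple of (53, −83) keeps it a solution: u = 460 − 8·53 = 36, v = -720 + 8·83 = -56.
Indeed 581·36 + 371·(-56) = 20916 − 20776 = 140.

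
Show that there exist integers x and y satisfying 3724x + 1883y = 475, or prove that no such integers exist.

gcd(3724, 1883) = 7, so every integer of the form 3724x + 1883y is a multiple of 7.
But 475 is not a multiple of 7 (it leaves remainder 6).
So the equation is unsolvable over ℤ.

No, no such integers exist.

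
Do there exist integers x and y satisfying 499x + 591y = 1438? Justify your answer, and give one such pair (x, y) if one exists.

x = 100, y = -82

Since gcd(499, 591) = 1, every integer is an integer combination of 499 and 591.
Dividing repeatedly: 591 = 1·499 + 92, 499 = 5·92 + 39, 92 = 2·39 + 14, 39 = 2·14 + 11, 14 = 1·11 + 3, 11 = 3·3 + 2, 3 = 1·2 + 1, 2 = 2·1 + 0.
Back-substituting, 1 = 3 − 1·2 = 3 − (11 − 3·3) = −11 + 4·3 = −11 + 4·(14 − 1·11) = 4·14 − 5·11 = 4·14 − 5·(39 − 2·14) = −5·39 + 14·14 = −5·39 + 14·(92 − 2·39) = 14·92 − 33·39 = 14·92 − 33·(499 − 5·92) = −33·499 + 179·92 = −33·499 + 179·(591 − 1·499) = 179·591 − 212·499; that is, 499·(-212) + 591·179 = 1.
Multiplying through by 1438: x = (-212)·1438 = -304856, y = 179·1438 = 257402 is a solution.
The general solution is x = -304856 + 591k, y = 257402 − 499k; taking k = 516 gives the smaller pair x = 100, y = -82.
Check: 499·100 + 591·(-82) = 49900 − 48462 = 1438. ✓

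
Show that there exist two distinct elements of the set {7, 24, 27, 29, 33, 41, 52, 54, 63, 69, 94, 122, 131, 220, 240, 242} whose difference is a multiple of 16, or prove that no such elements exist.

Reduce each element modulo 16: 7↦7, 24↦8, 27↦11, 29↦13, 33↦1, 41↦9, 52↦4, 54↦6, 63↦15, 69↦5, 94↦14, 122↦10, 131↦3, 220↦12, 240↦0, 242↦2.
All 16 residues are distinct, so no two elements differ by a multiple of 16.

There is no such pair.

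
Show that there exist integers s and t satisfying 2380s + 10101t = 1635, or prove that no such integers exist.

gcd(2380, 10101) = 7, so every integer of the form 2380s + 10101t is a multiple of 7.
But 1635 = 7·233 + 4, so 7 ∤ 1635.
So the equation is unsolvable over ℤ.

No such integers exist.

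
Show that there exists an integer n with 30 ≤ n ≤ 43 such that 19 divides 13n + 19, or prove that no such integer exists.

At n = 38 we get 13·38 + 19 = 513, and 513 = 19·27.

n = 38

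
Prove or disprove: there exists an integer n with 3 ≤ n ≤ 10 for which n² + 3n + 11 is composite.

n = 5

At n = 5: 5² + 3·5 + 11 = 51 = 3·17, which is composite.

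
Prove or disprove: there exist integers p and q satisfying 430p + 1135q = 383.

gcd(430, 1135) = 5, so every integer of the form 430p + 1135q is a multiple of 5.
However 383 leaves remainder 3 on division by 5.
Hence no integers p, q satisfy the equation.

No such integers exist.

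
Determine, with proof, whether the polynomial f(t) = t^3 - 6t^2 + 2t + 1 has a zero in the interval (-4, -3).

No such root exists.

The endpoint values f(-4) = -167 and f(-3) = -86 are both negative. Claim: f(t) < 0 for every t in (-4, -3).
Substitute t = -3 − u, where 0 < u < 1 on the interval. Expanding, f(-3 − u) = -u^3 - 15u^2 - 65u - 86.
All 4 nonzero coefficients of this polynomial in u are negative; hence for u > 0 the value is a sum of negative terms (the constant -86 among them).
So f is strictly negative on (-4, -3); no root exists in the interval.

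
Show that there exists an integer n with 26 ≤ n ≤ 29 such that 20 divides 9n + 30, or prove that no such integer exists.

No, no such integer n in that range exists.

For n = 26, 27, 28, 29 the values of 9n + 30 modulo 20 are 4, 13, 2, 11 respectively.
None is 0, so 20 never divides 9n + 30 on this range.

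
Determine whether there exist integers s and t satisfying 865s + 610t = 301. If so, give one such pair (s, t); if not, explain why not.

No, no such integers exist.

gcd(865, 610) = 5, so every integer of the form 865s + 610t is a multiple of 5.
But 301 = 5·60 + 1, so 5 ∤ 301.
Therefore 865s + 610t = 301 has no solution in integers.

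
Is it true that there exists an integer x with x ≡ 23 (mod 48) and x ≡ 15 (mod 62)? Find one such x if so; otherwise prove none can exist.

x = 263

The moduli are not coprime: gcd(48, 62) = 2. Compatibility requires 2 ∣ (15 − 23) = -8, which holds, so solutions exist.
List candidates x ≡ 23 (mod 48): 23, 71, 119, 167, 215, 263. Modulo 62 these are 23, 9, 57, 43, 29, 15; 263 gives 15 as required.
Check: 263 mod 48 = 23, 263 mod 62 = 15. ✓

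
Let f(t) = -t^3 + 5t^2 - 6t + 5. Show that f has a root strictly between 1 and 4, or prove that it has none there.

f(1) = 3 and f(4) = -3, which have opposite signs.
f is continuous everywhere (it is a polynomial), in particular on [1, 4].
By the Intermediate Value Theorem, f takes the value 0 somewhere in the open interval.

Yes, f has a root in the interval.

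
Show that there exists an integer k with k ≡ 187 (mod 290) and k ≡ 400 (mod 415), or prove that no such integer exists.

No such integer exists.

Both moduli are multiples of 5 = gcd(290, 415), so any solution would satisfy k ≡ 187 and k ≡ 400 modulo 5 simultaneously.
But 187 mod 5 = 2 while 400 mod 5 = 0, a contradiction.
Therefore no such k exists.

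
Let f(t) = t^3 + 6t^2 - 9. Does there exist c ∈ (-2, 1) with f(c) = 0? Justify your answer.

f(-2) = 7 and f(1) = -2, which have opposite signs.
Since f is a polynomial it is continuous on [-2, 1].
The Intermediate Value Theorem then guarantees some c ∈ (-2, 1) with f(c) = 0.

Yes, such a c exists.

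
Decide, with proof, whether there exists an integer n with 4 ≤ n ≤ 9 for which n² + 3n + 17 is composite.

n = 4

At n = 4: 4² + 3·4 + 17 = 45 = 3·15, which is composite.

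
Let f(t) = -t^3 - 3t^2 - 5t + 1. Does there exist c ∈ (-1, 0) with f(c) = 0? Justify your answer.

Evaluate at the endpoints: f(-1) = 4, f(0) = 1 — same sign (positive).
The derivative f'(t) = -3t^2 - 6t - 5 is a quadratic with discriminant (-6)² − 4·(-3)·(-5) = -24 < 0; it never vanishes, so it is always negative (sign of the leading coefficient).
Hence f is strictly decreasing on ℝ, and in particular on [-1, 0]. A strictly monotone function with same-sign endpoint values stays positive on the whole interval, so f has no zero in (-1, 0).

No such root exists.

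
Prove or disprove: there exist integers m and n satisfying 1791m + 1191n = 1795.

Any value of 1791m + 1191n is a multiple of gcd(1791, 1191) = 3.
However 1795 leaves remainder 1 on division by 3.
Therefore 1791m + 1191n = 1795 has no solution in integers.

No such integers exist.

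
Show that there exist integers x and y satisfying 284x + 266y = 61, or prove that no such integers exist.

Both 284 and 266 are divisible by gcd(284, 266) = 2, hence so is any combination 284x + 266y.
But 61 = 2·30 + 1, so 2 ∤ 61.
Hence no integers x, y satisfy the equation.

There are no such integers.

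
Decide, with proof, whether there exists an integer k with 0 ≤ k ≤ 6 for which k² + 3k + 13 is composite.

The values for k = 0, 1, …, 6 are 13, 17, 23, 31, 41, 53, 67, and each of these is prime.
So no value in the range makes the expression composite.

No such integer k in that range exists.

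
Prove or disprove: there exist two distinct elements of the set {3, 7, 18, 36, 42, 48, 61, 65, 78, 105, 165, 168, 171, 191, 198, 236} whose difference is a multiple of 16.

Two integers differ by a multiple of 16 exactly when they have the same residue mod 16. The residues are 3↦3, 7↦7, 18↦2, 36↦4, 42↦10, 48↦0, 61↦13, 65↦1, 78↦14, 105↦9, 165↦5, 168↦8, 171↦11, 191↦15, 198↦6, 236↦12.
No residue repeats among the 16 elements, so no pair has difference ≡ 0 (mod 16).

No such pair exists.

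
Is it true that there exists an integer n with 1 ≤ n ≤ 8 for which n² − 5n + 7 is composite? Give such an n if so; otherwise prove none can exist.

n = 7

At n = 7: 7² − 5·7 + 7 = 21 = 3·7, which is composite.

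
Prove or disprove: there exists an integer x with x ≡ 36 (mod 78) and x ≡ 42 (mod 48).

gcd(78, 48) = 6. A simultaneous solution exists iff 36 ≡ 42 (mod 6); here 36 mod 6 = 0 = 42 mod 6, so it does.
The integers ≡ 36 (mod 78) are 36, 114, 192, 270, 348, 426, …; their remainders mod 48 are 36, 18, 0, 30, 12, 42, so x = 426 is the first that is ≡ 42 (mod 48).
Check: 426 mod 78 = 36, 426 mod 48 = 42. ✓

x = 426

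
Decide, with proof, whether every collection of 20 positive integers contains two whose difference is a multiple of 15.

True.

Partition the integers by their residue mod 15; there are 15 classes.
Since 20 > 15, two of the 20 integers must share a residue class by the pigeonhole principle; call them a and b.
Then a ≡ b (mod 15), i.e. 15 ∣ (a − b).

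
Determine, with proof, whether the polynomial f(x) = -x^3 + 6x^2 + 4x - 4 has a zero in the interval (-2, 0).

Yes, f has a root in the interval.

f(-2) = 20 and f(0) = -4, which have opposite signs.
Since f is a polynomial it is continuous on [-2, 0].
By the Intermediate Value Theorem, f takes the value 0 somewhere in the open interval.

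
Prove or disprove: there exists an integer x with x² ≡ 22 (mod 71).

Apply Euler's criterion with the prime 71: 22 is a quadratic residue iff 22^35 ≡ 1 (mod 71), and a non-residue iff it is ≡ −1.
Squaring successively (mod 71): 22^2 = 484 ≡ 58; 22^4 ≡ 58² = 3364 ≡ 27; 22^8 ≡ 27² = 729 ≡ 19; 22^16 ≡ 19² = 361 ≡ 6; 22^32 ≡ 6² = 36 ≡ 36.
Since 35 = 32 + 2 + 1, 22^35 ≡ 36 · 58 · 22; multiplying out mod 71: 36·58 = 2088 ≡ 29, then 29·22 = 638 ≡ 70. Thus 22^35 ≡ 70 ≡ −1 (mod 71).
By Euler's criterion 22 is a quadratic non-residue mod 71: no x satisfies x² ≡ 22 (mod 71).

There is no such integer.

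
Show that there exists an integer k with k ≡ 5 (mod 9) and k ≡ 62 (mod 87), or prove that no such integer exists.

k = 149

The moduli are not coprime: gcd(9, 87) = 3. Compatibility requires 3 ∣ (62 − 5) = 57, which holds, so solutions exist.
Write k = 5 + 9t. Then 9t ≡ 62 − 5 ≡ 57 (mod 87); dividing through by 3 gives 3t ≡ 19 (mod 29).
Invert 3 mod 29 by the Euclidean algorithm: 29 = 9·3 + 2, 3 = 1·2 + 1, 2 = 2·1 + 0; back-substituting, 1 = 3 − 1·2 = 3 − (29 − 9·3) = −29 + 10·3. Hence 3·10 ≡ 1, so 3⁻¹ ≡ 10 (mod 29).
Therefore t ≡ 10·19 = 190 ≡ 16 (mod 29).
Then k = 5 + 9·16 = 149.
Indeed 149 ≡ 5 (mod 9) and 149 ≡ 62 (mod 87).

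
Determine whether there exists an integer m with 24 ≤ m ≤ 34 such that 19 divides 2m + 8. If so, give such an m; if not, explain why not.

m = 34

At m = 34 we get 2·34 + 8 = 76, and 76 = 19·4.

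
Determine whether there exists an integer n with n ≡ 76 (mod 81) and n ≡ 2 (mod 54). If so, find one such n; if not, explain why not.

Reduce both congruences modulo 27, which divides 81 and 54: they say n ≡ 76 (mod 27) and n ≡ 2 (mod 27).
But 76 mod 27 = 22 while 2 mod 27 = 2, a contradiction.
Hence the system has no solution.

There is no such integer.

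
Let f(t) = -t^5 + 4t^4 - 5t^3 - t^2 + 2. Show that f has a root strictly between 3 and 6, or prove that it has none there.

No.

f(3) = -61 and f(6) = -3706, both negative, so a sign-change argument is unavailable; we show f keeps this sign on the whole interval.
Shift to the endpoint 3: with t = 3 + u (0 < u < 3), one computes f(3 + u) = -u^5 - 11u^4 - 47u^3 - 100u^2 - 114u - 61.
The nonzero coefficients here are all negative, so for u > 0 every term is negative (or zero), and the constant term -61 is strictly negative.
So f is strictly negative on (3, 6); no root exists in the interval.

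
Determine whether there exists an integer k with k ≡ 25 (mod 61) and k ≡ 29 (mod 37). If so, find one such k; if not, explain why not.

k = 1916

Since 61 and 37 share no common factor, CRT says the pair of congruences has a solution (unique mod 2257).
Any solution of the first congruence is k = 25 + 61t; substituting into the second, 61t ≡ 29 − 25 ≡ 4 (mod 37).
61 ≡ 24 (mod 37), so this reads 24t ≡ 4 (mod 37). Since 24·17 = 408 = 11·37 + 1, the inverse of 24 mod 37 is 17.
Therefore t ≡ 17·4 = 68 ≡ 31 (mod 37).
With t = 31: k = 25 + 61·31 = 1916.
Indeed 1916 ≡ 25 (mod 61) and 1916 ≡ 29 (mod 37).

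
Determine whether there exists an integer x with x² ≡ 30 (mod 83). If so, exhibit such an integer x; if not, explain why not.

Take x = 14. Then 14² = 196 = 2·83 + 30, so 14² ≡ 30 (mod 83).

x = 14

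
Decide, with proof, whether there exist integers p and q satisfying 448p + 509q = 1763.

p = 405, q = -353

Since gcd(448, 509) = 1, every integer is an integer combination of 448 and 509.
Dividing repeatedly: 509 = 1·448 + 61, 448 = 7·61 + 21, 61 = 2·21 + 19, 21 = 1·19 + 2, 19 = 9·2 + 1, 2 = 2·1 + 0.
Working back up the chain: 1 = 19 − 9·2 = 19 − 9·(21 − 1·19) = −9·21 + 10·19 = −9·21 + 10·(61 − 2·21) = 10·61 − 29·21 = 10·61 − 29·(448 − 7·61) = −29·448 + 213·61 = −29·448 + 213·(509 − 1·448) = 213·509 − 242·448. So 448·(-242) + 509·213 = 1.
Times 1763: 448·(-426646) + 509·375519 = 1763, so (-426646, 375519) solves it.
Adding 839·509 to p and subtracting 839·448 from q gives the tidier solution (405, -353).
Indeed 448·405 + 509·(-353) = 181440 − 179677 = 1763.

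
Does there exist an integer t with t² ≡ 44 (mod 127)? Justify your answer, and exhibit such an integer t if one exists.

t = 67

t = 67 works: 67² = 4489, and 4489 − 44 = 4445 = 35·127.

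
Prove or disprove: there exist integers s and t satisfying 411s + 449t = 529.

Since gcd(411, 449) = 1, every integer is an integer combination of 411 and 449.
Euclidean algorithm: 449 = 1·411 + 38, 411 = 10·38 + 31, 38 = 1·31 + 7, 31 = 4·7 + 3, 7 = 2·3 + 1, 3 = 3·1 + 0.
Unwinding: 1 = 7 − 2·3 = 7 − 2·(31 − 4·7) = −2·31 + 9·7 = −2·31 + 9·(38 − 1·31) = 9·38 − 11·31 = 9·38 − 11·(411 − 10·38) = −11·411 + 119·38 = −11·411 + 119·(449 − 1·411) = 119·449 − 130·411, i.e. 411·(-130) + 449·119 = 1.
Scaling by 529 gives the particular solution (s, t) = (-68770, 62951).
Adding 154·449 to s and subtracting 154·411 from t gives the tidier solution (376, -343).
Indeed 411·376 + 449·(-343) = 154536 − 154007 = 529.

s = 376, t = -343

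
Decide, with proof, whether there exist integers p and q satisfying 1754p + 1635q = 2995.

p = 245, q = -261

Since gcd(1754, 1635) = 1, every integer is an integer combination of 1754 and 1635.
Dividing repeatedly: 1754 = 1·1635 + 119, 1635 = 13·119 + 88, 119 = 1·88 + 31, 88 = 2·31 + 26, 31 = 1·26 + 5, 26 = 5·5 + 1, 5 = 5·1 + 0.
Back-substituting, 1 = 26 − 5·5 = 26 − 5·(31 − 1·26) = −5·31 + 6·26 = −5·31 + 6·(88 − 2·31) = 6·88 − 17·31 = 6·88 − 17·(119 − 1·88) = −17·119 + 23·88 = −17·119 + 23·(1635 − 13·119) = 23·1635 − 316·119 = 23·1635 − 316·(1754 − 1·1635) = −316·1754 + 339·1635; that is, 1754·(-316) + 1635·339 = 1.
Multiplying through by 2995: p = (-316)·2995 = -946420, q = 339·2995 = 1015305 is a solution.
Adding 579·1635 to p and subtracting 579·1754 from q gives the tidier solution (245, -261).
Indeed 1754·245 + 1635·(-261) = 429730 − 426735 = 2995.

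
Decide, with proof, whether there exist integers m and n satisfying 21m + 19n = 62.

m = 12, n = -10

21 and 19 are coprime, so 21m + 19n ranges over all of ℤ.
Run the Euclidean algorithm on 21 and 19: 21 = 1·19 + 2, 19 = 9·2 + 1, 2 = 2·1 + 0.
Working back up the chain: 1 = 19 − 9·2 = 19 − 9·(21 − 1·19) = −9·21 + 10·19. So 21·(-9) + 19·10 = 1.
Scaling by 62 gives the particular solution (m, n) = (-558, 620).
Shifting by a multiple of (19, −21) keeps it a solution: m = -558 + 30·19 = 12, n = 620 − 30·21 = -10.
Check: 21·12 + 19·(-10) = 252 − 190 = 62. ✓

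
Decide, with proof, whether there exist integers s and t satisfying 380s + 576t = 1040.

Since gcd(380, 576) = 4 and 1040 = 4·260, Bézout's identity guarantees a solution.
Dividing through by 4 reduces the equation to 95s + 144t = 260.
Dividing repeatedly: 144 = 1·95 + 49, 95 = 1·49 + 46, 49 = 1·46 + 3, 46 = 15·3 + 1, 3 = 3·1 + 0.
Back-substituting, 1 = 46 − 15·3 = 46 − 15·(49 − 1·46) = −15·49 + 16·46 = −15·49 + 16·(95 − 1·49) = 16·95 − 31·49 = 16·95 − 31·(144 − 1·95) = −31·144 + 47·95; that is, 95·47 + 144·(-31) = 1.
Times 260: 95·12220 + 144·(-8060) = 260, so (12220, -8060) solves it.
Shifting by a multiple of (144, −95) keeps it a solution: s = 12220 − 84·144 = 124, t = -8060 + 84·95 = -80.
Indeed 380·124 + 576·(-80) = 47120 − 46080 = 1040.

s = 124, t = -80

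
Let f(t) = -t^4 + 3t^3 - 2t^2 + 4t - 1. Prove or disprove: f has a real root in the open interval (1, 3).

f(1) = 3 and f(3) = -7, which have opposite signs.
f is continuous everywhere (it is a polynomial), in particular on [1, 3].
By the Intermediate Value Theorem, f takes the value 0 somewhere in the open interval.

Yes, f has a root in the interval.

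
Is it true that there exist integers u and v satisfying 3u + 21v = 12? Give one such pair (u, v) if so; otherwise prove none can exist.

Every value of 3u + 21v is a multiple of gcd(3, 21) = 3; since 3 ∣ 12, solutions exist.
Dividing through by 3 reduces the equation to 1u + 7v = 4.
The coefficient of u is 1, so setting v = 0 and u = 4 already solves it.
Indeed 3·4 + 21·0 = 12 + 0 = 12.

u = 4, v = 0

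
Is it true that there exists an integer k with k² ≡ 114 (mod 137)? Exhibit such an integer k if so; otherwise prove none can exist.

No such integer exists.

137 is prime, so by Euler's criterion 114 is a square mod 137 iff 114^((137−1)/2) = 114^68 ≡ 1 (mod 137).
Squaring successively (mod 137): 114^2 = 12996 ≡ 118; 114^4 ≡ 118² = 13924 ≡ 87; 114^8 ≡ 87² = 7569 ≡ 34; 114^16 ≡ 34² = 1156 ≡ 60; 114^32 ≡ 60² = 3600 ≡ 38; 114^64 ≡ 38² = 1444 ≡ 74.
Since 68 = 64 + 4, 114^68 ≡ 74 · 87; multiplying out mod 137: 74·87 = 6438 ≡ 136. Thus 114^68 ≡ 136 ≡ −1 (mod 137).
The value −1 means 114 is a non-residue modulo 137, so k² ≡ 114 (mod 137) is impossible.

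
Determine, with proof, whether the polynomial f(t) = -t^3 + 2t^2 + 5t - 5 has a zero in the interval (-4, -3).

No.

The endpoint values f(-4) = 71 and f(-3) = 25 are both positive. Claim: f(t) > 0 for every t in (-4, -3).
Shift to the endpoint -3: with t = -3 − u (0 < u < 1), one computes f(-3 − u) = u^3 + 11u^2 + 34u + 25.
The nonzero coefficients here are all positive, so for u > 0 every term is positive (or zero), and the constant term 25 is strictly positive.
Therefore f(t) > 0 throughout (-4, -3), and f has no zero there.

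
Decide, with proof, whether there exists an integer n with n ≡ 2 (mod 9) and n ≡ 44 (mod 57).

n = 101

gcd(9, 57) = 3. A simultaneous solution exists iff 2 ≡ 44 (mod 3); here 2 mod 3 = 2 = 44 mod 3, so it does.
Write n = 2 + 9t. Then 9t ≡ 44 − 2 ≡ 42 (mod 57); dividing through by 3 gives 3t ≡ 14 (mod 19).
To invert 3 modulo 19: 19 = 6·3 + 1, 3 = 3·1 + 0, and unwinding, 1 = 19 − 6·3. Thus 3⁻¹ ≡ -6 ≡ 13 (mod 19).
Therefore t ≡ 13·14 = 182 ≡ 11 (mod 19).
Then n = 2 + 9·11 = 101.
Indeed 101 ≡ 2 (mod 9) and 101 ≡ 44 (mod 57).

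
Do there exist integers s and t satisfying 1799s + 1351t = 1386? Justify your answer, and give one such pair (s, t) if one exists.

s = 178, t = -236

Every value of 1799s + 1351t is a multiple of gcd(1799, 1351) = 7; since 7 ∣ 1386, solutions exist.
Dividing through by 7 reduces the equation to 257s + 193t = 198.
Run the Euclidean algorithm on 257 and 193: 257 = 1·193 + 64, 193 = 3·64 + 1, 64 = 64·1 + 0.
Back-substituting, 1 = 193 − 3·64 = 193 − 3·(257 − 1·193) = −3·257 + 4·193; that is, 257·(-3) + 193·4 = 1.
Multiplying through by 198: s = (-3)·198 = -594, t = 4·198 = 792 is a solution.
The general solution is s = -594 + 193k, t = 792 − 257k; taking k = 4 gives the smaller pair s = 178, t = -236.
Indeed 1799·178 + 1351·(-236) = 320222 − 318836 = 1386.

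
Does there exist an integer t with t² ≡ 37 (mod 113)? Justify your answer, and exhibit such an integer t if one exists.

There is no such integer.

113 is prime, so by Euler's criterion 37 is a square mod 113 iff 37^((113−1)/2) = 37^56 ≡ 1 (mod 113).
Squaring successively (mod 113): 37^2 = 1369 ≡ 13; 37^4 ≡ 13² = 169 ≡ 56; 37^8 ≡ 56² = 3136 ≡ 85; 37^16 ≡ 85² = 7225 ≡ 106; 37^32 ≡ 106² = 11236 ≡ 49.
Since 56 = 32 + 16 + 8, 37^56 ≡ 49 · 106 · 85; multiplying out mod 113: 49·106 = 5194 ≡ 109, then 109·85 = 9265 ≡ 112. Thus 37^56 ≡ 112 ≡ −1 (mod 113).
By Euler's criterion 37 is a quadratic non-residue mod 113: no t satisfies t² ≡ 37 (mod 113).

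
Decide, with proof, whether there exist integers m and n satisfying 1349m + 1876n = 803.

m = 1191, n = -856

1349 and 1876 are coprime, so 1349m + 1876n ranges over all of ℤ.
Dividing repeatedly: 1876 = 1·1349 + 527, 1349 = 2·527 + 295, 527 = 1·295 + 232, 295 = 1·232 + 63, 232 = 3·63 + 43, 63 = 1·43 + 20, 43 = 2·20 + 3, 20 = 6·3 + 2, 3 = 1·2 + 1, 2 = 2·1 + 0.
Unwinding: 1 = 3 − 1·2 = 3 − (20 − 6·3) = −20 + 7·3 = −20 + 7·(43 − 2·20) = 7·43 − 15·20 = 7·43 − 15·(63 − 1·43) = −15·63 + 22·43 = −15·63 + 22·(232 − 3·63) = 22·232 − 81·63 = 22·232 − 81·(295 − 1·232) = −81·295 + 103·232 = −81·295 + 103·(527 − 1·295) = 103·527 − 184·295 = 103·527 − 184·(1349 − 2·527) = −184·1349 + 471·527 = −184·1349 + 471·(1876 − 1·1349) = 471·1876 − 655·1349, i.e. 1349·(-655) + 1876·471 = 1.
Times 803: 1349·(-525965) + 1876·378213 = 803, so (-525965, 378213) solves it.
The general solution is m = -525965 + 1876k, n = 378213 − 1349k; taking k = 281 gives the smaller pair m = 1191, n = -856.
Indeed 1349·1191 + 1876·(-856) = 1606659 − 1605856 = 803.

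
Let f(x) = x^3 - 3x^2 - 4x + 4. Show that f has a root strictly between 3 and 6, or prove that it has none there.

Yes, f has a root in the interval.

f(3) = -8 and f(6) = 88, which have opposite signs.
As a polynomial, f is continuous on every closed interval.
By the Intermediate Value Theorem, f takes the value 0 somewhere in the open interval.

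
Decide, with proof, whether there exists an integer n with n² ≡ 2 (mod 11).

No such integer exists.

Since (11 − n)² ≡ n² (mod 11), it suffices to square n = 0, 1, …, 5: the residues are 0, 1, 4, 9, 5, 3.
So the quadratic residues mod 11 are {0, 1, 3, 4, 5, 9}, and 2 is not among them.
Hence no integer n has n² ≡ 2 (mod 11).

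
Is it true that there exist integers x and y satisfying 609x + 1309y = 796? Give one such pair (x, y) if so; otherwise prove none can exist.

gcd(609, 1309) = 7, so every integer of the form 609x + 1309y is a multiple of 7.
However 796 leaves remainder 5 on division by 7.
So the equation is unsolvable over ℤ.

No such integers exist.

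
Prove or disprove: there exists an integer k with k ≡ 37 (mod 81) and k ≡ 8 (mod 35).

k = 2143

Since 81 and 35 share no common factor, CRT says the pair of congruences has a solution (unique mod 2835).
Any solution of the first congruence is k = 37 + 81t; substituting into the second, 81t ≡ 8 − 37 ≡ 6 (mod 35).
81 ≡ 11 (mod 35), so this reads 11t ≡ 6 (mod 35). Note 11·16 = 176 ≡ 1 (mod 35) (as 176 − 1 = 5·35), so 11⁻¹ ≡ 16.
Therefore t ≡ 16·6 = 96 ≡ 26 (mod 35).
With t = 26: k = 37 + 81·26 = 2143.
Check: 2143 mod 81 = 37, 2143 mod 35 = 8. ✓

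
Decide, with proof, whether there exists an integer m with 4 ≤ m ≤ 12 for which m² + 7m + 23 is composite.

m = 8

At m = 8: 8² + 7·8 + 23 = 143 = 11·13, which is composite.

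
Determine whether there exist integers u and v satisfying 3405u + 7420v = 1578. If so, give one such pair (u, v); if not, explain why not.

Any value of 3405u + 7420v is a multiple of gcd(3405, 7420) = 5.
However 1578 leaves remainder 3 on division by 5.
So the equation is unsolvable over ℤ.

No such integers exist.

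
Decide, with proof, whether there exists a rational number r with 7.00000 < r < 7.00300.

r = 2339/334

Multiplying by 334: 334·7.00000 = 2338.00000 and 334·7.00300 = 2339.00200, so the integer 2339 lies strictly between them.
Dividing back, 7.00000 < 2339/334 < 7.00300, and 2339/334 is rational.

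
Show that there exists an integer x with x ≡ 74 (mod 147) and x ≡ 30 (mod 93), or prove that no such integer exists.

gcd(147, 93) = 3. If x ≡ 74 (mod 147) and x ≡ 30 (mod 93), then x ≡ 74 (mod 3) and x ≡ 30 (mod 3).
These are incompatible: 74 − 30 = 44 is not divisible by 3.
Therefore no such x exists.

No, no such integer exists.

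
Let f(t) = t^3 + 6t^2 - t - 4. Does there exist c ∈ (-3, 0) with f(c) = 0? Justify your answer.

f(-3) = 26 and f(0) = -4, which have opposite signs.
f is continuous everywhere (it is a polynomial), in particular on [-3, 0].
The Intermediate Value Theorem then guarantees some c ∈ (-3, 0) with f(c) = 0.

Such a root exists.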